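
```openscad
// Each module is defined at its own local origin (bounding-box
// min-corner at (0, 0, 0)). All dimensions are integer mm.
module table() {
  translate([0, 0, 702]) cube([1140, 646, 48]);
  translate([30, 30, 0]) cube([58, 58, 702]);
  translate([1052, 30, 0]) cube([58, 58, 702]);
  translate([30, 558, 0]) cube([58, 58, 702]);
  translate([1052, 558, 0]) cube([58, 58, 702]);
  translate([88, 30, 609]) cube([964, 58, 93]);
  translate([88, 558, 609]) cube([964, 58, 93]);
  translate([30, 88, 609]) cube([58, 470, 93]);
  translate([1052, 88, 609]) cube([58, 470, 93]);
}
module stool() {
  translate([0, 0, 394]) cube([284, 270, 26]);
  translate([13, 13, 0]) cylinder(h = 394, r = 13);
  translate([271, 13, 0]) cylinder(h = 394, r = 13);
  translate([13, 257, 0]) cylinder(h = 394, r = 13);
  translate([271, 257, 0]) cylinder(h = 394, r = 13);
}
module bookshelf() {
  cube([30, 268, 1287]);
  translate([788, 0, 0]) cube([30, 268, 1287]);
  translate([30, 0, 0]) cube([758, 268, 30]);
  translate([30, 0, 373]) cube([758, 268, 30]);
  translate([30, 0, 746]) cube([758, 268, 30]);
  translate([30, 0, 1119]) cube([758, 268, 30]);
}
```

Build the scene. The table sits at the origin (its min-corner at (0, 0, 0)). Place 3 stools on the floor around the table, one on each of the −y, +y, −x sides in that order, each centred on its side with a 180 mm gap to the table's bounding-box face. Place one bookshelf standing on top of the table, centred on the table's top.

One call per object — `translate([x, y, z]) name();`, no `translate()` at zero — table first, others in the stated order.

table();
translate([428, -450, 0]) stool();
translate([428, 826, 0]) stool();
translate([-464, 188, 0]) stool();
translate([161, 189, 750]) bookshelf();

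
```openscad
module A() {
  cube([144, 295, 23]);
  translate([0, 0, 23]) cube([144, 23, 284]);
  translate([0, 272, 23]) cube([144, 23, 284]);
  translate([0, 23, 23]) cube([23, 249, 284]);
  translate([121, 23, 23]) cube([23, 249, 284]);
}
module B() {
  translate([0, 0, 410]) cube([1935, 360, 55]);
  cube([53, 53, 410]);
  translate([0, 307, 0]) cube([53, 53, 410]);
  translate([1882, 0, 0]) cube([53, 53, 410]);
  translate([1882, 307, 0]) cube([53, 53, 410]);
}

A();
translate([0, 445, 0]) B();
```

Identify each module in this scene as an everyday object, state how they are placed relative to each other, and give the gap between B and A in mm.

The bench's nearest face is 150 mm from the open box's +y face.

A is an open box. B is a bench. The bench is on the floor beside the open box on its +y side. The gap between the bench and the open box is 150 mm.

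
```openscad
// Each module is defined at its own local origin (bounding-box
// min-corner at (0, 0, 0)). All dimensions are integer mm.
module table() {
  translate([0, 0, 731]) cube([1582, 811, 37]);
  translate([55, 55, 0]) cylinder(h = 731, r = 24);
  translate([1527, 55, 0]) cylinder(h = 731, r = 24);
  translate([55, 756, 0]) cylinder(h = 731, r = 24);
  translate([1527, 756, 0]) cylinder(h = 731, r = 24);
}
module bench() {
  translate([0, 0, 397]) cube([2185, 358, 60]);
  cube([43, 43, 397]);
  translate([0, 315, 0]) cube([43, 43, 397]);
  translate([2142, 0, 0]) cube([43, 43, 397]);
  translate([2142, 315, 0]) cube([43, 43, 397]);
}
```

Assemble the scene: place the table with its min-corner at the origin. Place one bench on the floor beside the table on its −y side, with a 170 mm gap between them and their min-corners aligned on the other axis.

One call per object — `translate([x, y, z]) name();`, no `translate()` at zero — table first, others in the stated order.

table();
translate([0, -528, 0]) bench();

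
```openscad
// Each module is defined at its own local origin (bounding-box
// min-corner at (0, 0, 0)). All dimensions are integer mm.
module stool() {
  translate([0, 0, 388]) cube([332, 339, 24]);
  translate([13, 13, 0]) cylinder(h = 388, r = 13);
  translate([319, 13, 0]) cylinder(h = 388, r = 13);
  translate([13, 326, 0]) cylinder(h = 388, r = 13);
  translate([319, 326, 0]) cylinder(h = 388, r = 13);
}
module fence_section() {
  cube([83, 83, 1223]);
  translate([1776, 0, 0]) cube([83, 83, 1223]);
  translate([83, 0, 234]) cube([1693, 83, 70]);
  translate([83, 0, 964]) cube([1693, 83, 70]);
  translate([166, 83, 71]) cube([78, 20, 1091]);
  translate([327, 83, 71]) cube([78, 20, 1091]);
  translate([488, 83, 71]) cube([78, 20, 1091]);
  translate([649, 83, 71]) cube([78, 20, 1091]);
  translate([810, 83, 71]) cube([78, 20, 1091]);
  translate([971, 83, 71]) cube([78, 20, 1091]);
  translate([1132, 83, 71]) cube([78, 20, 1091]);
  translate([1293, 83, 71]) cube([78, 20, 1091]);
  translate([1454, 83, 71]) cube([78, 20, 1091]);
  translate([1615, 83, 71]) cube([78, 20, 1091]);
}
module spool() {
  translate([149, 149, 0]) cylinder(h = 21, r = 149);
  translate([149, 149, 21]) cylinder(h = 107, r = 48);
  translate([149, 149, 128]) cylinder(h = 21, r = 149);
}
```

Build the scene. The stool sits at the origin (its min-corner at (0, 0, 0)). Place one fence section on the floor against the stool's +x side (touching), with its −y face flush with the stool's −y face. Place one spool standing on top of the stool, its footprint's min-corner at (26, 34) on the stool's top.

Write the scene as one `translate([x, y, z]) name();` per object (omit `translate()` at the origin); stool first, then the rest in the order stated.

stool();
translate([332, 0, 0]) fence_section();
translate([26, 34, 412]) spool();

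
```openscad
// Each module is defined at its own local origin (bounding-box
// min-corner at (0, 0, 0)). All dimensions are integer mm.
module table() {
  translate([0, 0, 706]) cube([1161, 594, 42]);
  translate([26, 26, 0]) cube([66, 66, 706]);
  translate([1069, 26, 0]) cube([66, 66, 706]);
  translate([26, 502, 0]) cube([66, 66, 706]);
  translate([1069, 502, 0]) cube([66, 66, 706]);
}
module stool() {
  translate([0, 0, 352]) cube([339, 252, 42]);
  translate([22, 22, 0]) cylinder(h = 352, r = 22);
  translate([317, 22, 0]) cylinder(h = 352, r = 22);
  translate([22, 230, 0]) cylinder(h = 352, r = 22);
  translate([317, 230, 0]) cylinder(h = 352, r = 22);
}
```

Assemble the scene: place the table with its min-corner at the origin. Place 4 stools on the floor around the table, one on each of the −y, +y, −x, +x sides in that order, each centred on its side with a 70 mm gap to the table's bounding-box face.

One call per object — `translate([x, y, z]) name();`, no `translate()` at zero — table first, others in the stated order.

table();
translate([411, -322, 0]) stool();
translate([411, 664, 0]) stool();
translate([-409, 171, 0]) stool();
translate([1231, 171, 0]) stool();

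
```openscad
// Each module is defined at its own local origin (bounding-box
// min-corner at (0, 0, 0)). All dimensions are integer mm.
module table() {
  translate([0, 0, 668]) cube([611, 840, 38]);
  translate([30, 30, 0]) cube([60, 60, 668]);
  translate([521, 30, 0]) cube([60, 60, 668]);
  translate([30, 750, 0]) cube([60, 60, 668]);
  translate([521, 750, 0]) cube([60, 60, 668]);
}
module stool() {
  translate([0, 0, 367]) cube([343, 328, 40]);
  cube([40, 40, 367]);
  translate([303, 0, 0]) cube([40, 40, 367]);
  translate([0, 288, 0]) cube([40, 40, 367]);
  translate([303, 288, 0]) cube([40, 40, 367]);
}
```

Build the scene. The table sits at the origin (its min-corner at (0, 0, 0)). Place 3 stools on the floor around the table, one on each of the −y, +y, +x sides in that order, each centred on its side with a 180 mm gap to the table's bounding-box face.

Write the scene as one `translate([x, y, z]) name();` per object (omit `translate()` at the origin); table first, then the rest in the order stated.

table();
translate([134, -508, 0]) stool();
translate([134, 1020, 0]) stool();
translate([791, 256, 0]) stool();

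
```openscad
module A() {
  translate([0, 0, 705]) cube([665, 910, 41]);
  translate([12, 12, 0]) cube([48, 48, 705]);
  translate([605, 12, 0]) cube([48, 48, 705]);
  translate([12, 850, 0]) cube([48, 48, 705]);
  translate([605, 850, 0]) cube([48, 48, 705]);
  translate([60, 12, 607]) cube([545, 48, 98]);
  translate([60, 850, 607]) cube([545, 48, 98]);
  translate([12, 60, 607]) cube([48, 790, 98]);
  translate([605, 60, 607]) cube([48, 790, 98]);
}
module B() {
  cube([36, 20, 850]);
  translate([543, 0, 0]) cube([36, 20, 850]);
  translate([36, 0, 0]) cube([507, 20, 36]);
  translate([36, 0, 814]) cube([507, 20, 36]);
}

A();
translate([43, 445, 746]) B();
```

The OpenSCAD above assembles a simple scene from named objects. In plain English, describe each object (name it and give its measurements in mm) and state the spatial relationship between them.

A is a table: top 665 mm (x) × 910 mm (y), 41 mm thick, upper face at z = 746 mm, on four 48×48 mm square legs, each inset 12 mm from the nearest pair of top edges, running from z = 0 to the bottom of the top. Four apron rails, 48 mm thick and 98 mm tall, run between adjacent legs with their top edges flush with the underside of the top and their outer faces flush with the legs' outer faces.

B is a rectangular picture frame lying in the x–z plane (depth along y). The opening is 507 mm wide (x) by 778 mm tall (z), surrounded by a border 36 mm wide on all four sides. The frame is 20 mm deep and is made of two full-height vertical stiles with two horizontal rails fitted between them.

The picture frame is on top of the table, centred.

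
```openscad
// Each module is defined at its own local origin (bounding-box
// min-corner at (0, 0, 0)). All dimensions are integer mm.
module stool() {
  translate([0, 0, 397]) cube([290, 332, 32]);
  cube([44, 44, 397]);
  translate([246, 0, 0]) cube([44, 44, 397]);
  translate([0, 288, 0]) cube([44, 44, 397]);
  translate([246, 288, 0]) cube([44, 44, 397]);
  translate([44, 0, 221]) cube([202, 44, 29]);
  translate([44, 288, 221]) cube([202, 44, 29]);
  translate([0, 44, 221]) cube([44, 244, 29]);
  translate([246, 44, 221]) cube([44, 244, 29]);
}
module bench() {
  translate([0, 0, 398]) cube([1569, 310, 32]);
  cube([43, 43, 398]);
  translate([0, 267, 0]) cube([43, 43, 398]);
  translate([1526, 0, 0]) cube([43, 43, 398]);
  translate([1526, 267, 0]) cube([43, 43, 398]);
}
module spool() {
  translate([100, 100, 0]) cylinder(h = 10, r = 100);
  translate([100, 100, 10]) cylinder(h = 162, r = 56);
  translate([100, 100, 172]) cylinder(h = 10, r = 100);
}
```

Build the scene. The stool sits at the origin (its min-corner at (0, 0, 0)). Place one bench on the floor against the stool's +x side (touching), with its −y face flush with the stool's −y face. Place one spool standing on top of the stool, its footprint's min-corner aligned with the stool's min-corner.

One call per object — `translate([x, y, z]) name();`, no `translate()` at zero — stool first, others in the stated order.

stool();
translate([290, 0, 0]) bench();
translate([0, 0, 429]) spool();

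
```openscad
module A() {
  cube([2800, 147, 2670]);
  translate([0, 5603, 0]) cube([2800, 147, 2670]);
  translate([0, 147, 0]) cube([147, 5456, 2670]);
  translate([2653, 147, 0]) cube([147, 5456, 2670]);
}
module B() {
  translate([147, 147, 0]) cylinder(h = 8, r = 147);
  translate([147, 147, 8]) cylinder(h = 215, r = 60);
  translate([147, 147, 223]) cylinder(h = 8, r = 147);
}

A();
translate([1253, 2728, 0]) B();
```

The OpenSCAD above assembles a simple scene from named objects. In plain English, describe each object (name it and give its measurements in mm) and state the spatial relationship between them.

A is a box-shaped house frame (walls only): outside footprint 2800×5750 mm, wall height 2670 mm, wall thickness 147 mm. The two y-facing walls run the full x-width; the two x-facing walls fit between the inner faces of the y-facing walls.

B is a spool: two coaxial disc flanges of radius 147 mm and thickness 8 mm, joined by a core cylinder of radius 60 mm and height 215 mm. The lower flange rests on z = 0 and the three cylinders share a vertical axis.

The spool sits inside the house frame, centred.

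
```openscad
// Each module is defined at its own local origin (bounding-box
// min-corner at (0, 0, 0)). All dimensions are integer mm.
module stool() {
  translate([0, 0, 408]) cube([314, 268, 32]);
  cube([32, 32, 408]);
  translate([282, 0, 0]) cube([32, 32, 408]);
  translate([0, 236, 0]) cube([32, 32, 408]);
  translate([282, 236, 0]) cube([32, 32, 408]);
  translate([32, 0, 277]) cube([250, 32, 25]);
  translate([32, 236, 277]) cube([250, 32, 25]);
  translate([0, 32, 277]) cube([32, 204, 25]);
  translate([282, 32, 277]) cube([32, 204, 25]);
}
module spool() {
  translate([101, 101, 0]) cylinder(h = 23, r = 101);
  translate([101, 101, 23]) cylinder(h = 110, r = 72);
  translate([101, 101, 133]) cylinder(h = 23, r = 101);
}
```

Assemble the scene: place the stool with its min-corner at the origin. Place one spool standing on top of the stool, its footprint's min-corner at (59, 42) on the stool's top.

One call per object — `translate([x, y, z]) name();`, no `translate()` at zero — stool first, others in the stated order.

stool();
translate([59, 42, 440]) spool();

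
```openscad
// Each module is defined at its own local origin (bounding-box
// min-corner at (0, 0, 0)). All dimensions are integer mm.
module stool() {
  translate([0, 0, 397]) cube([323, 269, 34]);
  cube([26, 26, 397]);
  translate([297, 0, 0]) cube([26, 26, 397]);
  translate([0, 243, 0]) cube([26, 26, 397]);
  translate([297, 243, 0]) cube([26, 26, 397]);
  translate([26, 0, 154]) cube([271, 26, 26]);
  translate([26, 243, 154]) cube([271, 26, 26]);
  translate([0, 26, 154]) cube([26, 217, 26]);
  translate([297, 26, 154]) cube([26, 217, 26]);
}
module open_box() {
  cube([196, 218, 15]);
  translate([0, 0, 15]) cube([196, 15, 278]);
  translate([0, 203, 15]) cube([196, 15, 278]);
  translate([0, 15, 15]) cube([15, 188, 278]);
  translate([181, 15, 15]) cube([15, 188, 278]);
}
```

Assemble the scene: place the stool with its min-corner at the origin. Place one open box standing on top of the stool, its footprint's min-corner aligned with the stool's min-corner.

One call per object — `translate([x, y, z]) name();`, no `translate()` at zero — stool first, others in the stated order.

stool();
translate([0, 0, 431]) open_box();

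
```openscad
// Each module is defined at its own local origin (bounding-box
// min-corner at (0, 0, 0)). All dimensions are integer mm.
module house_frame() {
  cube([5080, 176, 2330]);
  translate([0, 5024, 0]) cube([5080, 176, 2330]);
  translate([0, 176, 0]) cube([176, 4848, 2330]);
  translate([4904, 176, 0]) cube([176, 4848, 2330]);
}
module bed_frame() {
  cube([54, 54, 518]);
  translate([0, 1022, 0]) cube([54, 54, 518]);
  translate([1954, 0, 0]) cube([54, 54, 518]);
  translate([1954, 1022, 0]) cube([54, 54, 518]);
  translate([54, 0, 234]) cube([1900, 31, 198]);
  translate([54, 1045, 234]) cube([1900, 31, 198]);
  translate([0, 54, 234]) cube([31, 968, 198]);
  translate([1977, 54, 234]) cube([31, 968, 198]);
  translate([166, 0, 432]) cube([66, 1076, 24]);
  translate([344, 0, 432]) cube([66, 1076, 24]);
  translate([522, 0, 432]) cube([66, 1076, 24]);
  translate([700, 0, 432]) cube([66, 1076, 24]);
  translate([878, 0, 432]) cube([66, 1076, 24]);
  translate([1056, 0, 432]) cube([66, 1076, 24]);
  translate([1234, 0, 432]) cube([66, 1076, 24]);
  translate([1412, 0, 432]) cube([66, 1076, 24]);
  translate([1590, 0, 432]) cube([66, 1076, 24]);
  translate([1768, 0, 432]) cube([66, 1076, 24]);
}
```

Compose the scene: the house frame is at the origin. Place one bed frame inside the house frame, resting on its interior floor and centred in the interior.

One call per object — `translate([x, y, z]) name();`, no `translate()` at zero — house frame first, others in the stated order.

house_frame();
translate([1536, 2062, 0]) bed_frame();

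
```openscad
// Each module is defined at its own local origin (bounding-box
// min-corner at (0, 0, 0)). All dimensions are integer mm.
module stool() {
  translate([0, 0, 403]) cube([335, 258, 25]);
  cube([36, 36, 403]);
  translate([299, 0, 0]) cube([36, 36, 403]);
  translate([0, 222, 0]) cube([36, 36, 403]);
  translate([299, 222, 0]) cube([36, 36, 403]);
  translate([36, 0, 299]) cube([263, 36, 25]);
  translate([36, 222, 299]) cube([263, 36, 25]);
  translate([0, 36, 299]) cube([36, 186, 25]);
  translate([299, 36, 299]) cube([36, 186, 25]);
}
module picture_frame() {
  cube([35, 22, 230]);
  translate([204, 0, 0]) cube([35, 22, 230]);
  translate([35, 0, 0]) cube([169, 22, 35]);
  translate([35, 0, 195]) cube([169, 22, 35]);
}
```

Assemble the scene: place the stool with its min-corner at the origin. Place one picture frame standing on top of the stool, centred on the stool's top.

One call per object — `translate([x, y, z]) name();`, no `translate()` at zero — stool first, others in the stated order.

stool();
translate([48, 118, 428]) picture_frame();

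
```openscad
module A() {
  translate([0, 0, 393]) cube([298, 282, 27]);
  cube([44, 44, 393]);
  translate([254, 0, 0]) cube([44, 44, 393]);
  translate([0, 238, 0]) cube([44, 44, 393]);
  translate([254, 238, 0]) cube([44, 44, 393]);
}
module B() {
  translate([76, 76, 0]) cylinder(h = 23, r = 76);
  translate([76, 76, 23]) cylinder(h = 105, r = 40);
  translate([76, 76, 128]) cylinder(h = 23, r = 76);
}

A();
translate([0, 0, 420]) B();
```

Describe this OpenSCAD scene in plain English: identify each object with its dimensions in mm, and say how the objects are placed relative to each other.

A is a four-legged stool. The seat is 298×282 mm, 27 mm thick, top at z = 420 mm. It stands on four square legs, each 44×44 mm in cross-section, from z = 0 to the seat underside, each flush with a corner of the seat.

B is a spool: two coaxial disc flanges of radius 76 mm and thickness 23 mm, joined by a core cylinder of radius 40 mm and height 105 mm. The lower flange rests on z = 0 and the three cylinders share a vertical axis.

The spool is on top of the stool.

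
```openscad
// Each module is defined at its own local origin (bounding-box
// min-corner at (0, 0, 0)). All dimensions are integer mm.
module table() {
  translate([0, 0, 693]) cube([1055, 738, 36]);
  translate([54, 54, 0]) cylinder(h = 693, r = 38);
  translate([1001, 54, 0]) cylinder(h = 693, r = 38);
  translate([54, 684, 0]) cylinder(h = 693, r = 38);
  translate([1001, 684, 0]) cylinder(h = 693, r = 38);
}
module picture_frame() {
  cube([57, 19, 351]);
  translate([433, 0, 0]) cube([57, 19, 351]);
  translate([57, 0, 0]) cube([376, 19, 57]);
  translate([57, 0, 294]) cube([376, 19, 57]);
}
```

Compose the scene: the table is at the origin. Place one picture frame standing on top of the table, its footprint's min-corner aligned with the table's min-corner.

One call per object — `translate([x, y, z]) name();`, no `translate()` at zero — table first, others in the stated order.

table();
translate([0, 0, 729]) picture_frame();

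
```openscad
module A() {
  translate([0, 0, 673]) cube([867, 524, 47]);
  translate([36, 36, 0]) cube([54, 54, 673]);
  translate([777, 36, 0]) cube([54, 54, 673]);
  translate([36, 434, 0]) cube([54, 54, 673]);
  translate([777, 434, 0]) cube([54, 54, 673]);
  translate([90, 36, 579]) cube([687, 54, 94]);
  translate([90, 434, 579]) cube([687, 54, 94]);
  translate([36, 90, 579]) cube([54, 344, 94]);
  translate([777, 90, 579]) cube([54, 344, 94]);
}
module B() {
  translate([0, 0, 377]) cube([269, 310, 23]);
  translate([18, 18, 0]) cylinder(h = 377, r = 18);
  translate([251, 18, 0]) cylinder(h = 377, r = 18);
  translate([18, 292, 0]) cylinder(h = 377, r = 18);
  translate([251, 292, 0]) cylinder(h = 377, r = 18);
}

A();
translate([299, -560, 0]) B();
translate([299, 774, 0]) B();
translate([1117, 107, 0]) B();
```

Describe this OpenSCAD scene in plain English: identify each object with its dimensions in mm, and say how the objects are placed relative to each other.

A is a table: top 867 mm (x) × 524 mm (y), 47 mm thick, upper face at z = 720 mm, on four 54×54 mm square legs, each inset 36 mm from the nearest pair of top edges, running from z = 0 to the bottom of the top. Four apron rails, 54 mm thick and 94 mm tall, run between adjacent legs with their top edges flush with the underside of the top and their outer faces flush with the legs' outer faces.

B is a simple wooden stool: a rectangular seat 269 mm (x) by 310 mm (y), 23 mm thick, top face at z = 400 mm, on four round legs, each 36 mm in diameter. The legs rest on z = 0, each leg's axis is inset half a diameter from the nearest pair of seat edges (so the leg's bounding box is flush with the corner).

Three stools sit around the table at the −y, +y, +x sides.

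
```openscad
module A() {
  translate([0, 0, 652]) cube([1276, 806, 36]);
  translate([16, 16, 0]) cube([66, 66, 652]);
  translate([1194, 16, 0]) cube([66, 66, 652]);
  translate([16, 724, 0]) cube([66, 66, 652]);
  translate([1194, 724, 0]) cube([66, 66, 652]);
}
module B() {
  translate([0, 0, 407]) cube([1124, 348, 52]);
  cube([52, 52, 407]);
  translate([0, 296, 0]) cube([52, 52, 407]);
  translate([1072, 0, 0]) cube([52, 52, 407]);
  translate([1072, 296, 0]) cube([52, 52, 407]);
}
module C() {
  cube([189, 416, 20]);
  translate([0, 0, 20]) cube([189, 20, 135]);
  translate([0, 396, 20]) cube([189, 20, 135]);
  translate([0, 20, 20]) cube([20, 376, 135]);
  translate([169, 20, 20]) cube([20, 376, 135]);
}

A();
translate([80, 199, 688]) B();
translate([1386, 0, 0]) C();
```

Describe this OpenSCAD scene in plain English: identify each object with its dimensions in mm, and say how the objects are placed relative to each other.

A is a rectangular dining table. The top is 1276×806×36 mm with its upper surface at z = 688 mm. It stands on four 66×66 mm square legs, each inset 16 mm from the nearest pair of top edges, running from the floor to the underside of the top.

B is a bench: a 1124×348 mm seat slab, 52 mm thick, top at z = 459 mm, on four 52×52 mm square legs flush with the seat corners and standing on z = 0.

C is an open storage box with external size 189×416×155 mm and wall thickness 20 mm (the base is also 20 mm thick). The base covers the whole footprint; the four walls stand on the base, with the y-facing walls full-width and the x-facing walls fitting between their inner faces.

The bench is on top of the table. The open box is on the floor beside the table on its +x side.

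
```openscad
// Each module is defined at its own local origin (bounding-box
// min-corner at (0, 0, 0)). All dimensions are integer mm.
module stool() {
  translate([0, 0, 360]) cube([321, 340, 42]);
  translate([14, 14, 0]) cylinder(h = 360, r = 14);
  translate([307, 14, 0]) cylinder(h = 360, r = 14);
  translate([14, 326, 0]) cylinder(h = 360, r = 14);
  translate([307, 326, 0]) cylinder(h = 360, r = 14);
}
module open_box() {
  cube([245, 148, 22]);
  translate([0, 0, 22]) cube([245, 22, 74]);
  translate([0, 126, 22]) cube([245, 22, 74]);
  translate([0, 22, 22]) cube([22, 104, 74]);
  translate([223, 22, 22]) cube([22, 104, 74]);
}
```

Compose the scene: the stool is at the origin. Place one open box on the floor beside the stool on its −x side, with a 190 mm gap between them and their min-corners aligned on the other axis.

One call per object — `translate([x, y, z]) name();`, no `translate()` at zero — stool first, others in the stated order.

stool();
translate([-435, 0, 0]) open_box();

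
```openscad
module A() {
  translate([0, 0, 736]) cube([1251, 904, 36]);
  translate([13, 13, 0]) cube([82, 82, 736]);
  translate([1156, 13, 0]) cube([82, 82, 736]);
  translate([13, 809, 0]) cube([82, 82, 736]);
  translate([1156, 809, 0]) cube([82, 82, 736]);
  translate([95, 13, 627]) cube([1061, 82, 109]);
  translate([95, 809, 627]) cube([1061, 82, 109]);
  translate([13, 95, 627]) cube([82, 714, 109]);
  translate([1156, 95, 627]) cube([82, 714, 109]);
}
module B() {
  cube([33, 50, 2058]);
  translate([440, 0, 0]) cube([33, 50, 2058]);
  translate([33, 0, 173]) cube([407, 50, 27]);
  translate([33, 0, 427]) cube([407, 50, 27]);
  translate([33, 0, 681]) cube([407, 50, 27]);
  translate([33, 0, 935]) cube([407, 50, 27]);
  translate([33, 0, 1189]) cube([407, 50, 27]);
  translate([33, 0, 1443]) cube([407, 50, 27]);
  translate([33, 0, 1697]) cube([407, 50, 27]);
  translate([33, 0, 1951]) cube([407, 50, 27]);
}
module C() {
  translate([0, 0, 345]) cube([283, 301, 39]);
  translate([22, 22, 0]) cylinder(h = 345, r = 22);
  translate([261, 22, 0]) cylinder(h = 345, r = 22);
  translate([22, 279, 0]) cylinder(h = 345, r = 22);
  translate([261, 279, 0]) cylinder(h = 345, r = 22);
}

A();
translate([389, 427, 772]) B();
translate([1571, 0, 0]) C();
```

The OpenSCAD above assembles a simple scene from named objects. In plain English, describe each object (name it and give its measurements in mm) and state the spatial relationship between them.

A is a table: top 1251 mm (x) × 904 mm (y), 36 mm thick, upper face at z = 772 mm, on four 82×82 mm square legs, each inset 13 mm from the nearest pair of top edges, running from z = 0 to the bottom of the top. Four apron rails, 82 mm thick and 109 mm tall, run between adjacent legs with their top edges flush with the underside of the top and their outer faces flush with the legs' outer faces.

B is a straight ladder. Two 33×50 mm vertical rails, 2058 mm tall, stand 473 mm apart (outside-to-outside) with their front faces coplanar on the −y side. 8 rungs, each 50 mm deep and 27 mm tall, span between the inner faces of the rails, front faces flush with the rails. The lowest rung's underside is at z = 173 mm and rungs are spaced 254 mm apart (underside to underside).

C is a four-legged stool. The seat is a 283×301×39 mm slab whose top surface is at z = 384 mm; four round legs, each 44 mm in diameter, run from the floor (z = 0) to the underside of the seat, each leg's axis is inset half a diameter from the nearest pair of seat edges (so the leg's bounding box is flush with the corner).

The ladder is on top of the table, centred. The stool is on the floor beside the table on its +x side.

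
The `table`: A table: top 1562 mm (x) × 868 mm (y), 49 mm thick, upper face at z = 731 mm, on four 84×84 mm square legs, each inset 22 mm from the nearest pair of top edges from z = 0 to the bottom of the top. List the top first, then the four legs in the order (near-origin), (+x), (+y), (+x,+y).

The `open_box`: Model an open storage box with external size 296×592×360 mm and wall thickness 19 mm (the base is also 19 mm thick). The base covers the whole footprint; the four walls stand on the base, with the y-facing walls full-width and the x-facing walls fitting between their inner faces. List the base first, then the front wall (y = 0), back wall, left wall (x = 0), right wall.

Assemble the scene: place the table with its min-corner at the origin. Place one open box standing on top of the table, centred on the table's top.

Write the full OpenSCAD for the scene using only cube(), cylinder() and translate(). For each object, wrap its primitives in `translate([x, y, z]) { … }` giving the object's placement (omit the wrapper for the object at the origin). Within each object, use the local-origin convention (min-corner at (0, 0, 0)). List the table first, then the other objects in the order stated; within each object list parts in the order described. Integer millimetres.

translate([0, 0, 682]) cube([1562, 868, 49]);
translate([22, 22, 0]) cube([84, 84, 682]);
translate([1456, 22, 0]) cube([84, 84, 682]);
translate([22, 762, 0]) cube([84, 84, 682]);
translate([1456, 762, 0]) cube([84, 84, 682]);
translate([633, 138, 731]) {
  cube([296, 592, 19]);
  translate([0, 0, 19]) cube([296, 19, 341]);
  translate([0, 573, 19]) cube([296, 19, 341]);
  translate([0, 19, 19]) cube([19, 554, 341]);
  translate([277, 19, 19]) cube([19, 554, 341]);
}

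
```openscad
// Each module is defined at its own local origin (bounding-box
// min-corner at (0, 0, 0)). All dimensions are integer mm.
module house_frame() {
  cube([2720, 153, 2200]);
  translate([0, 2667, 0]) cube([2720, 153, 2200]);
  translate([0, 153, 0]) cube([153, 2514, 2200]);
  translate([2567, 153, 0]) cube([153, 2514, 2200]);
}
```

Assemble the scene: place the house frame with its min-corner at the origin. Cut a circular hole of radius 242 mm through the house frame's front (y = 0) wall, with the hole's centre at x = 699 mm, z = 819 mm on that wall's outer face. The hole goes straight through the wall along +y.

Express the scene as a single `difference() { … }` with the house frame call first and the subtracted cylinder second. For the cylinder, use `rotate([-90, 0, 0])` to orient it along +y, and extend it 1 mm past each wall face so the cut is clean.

difference() {
  house_frame();
  translate([699, -1, 819]) rotate([-90, 0, 0]) cylinder(h = 155, r = 242);
}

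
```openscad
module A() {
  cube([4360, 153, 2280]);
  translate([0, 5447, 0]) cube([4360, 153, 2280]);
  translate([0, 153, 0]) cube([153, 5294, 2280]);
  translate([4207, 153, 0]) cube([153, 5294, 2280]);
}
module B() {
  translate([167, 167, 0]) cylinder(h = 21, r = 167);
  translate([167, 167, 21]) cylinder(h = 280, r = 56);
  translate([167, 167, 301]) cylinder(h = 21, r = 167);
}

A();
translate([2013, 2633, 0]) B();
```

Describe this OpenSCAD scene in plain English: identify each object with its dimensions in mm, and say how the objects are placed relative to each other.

A is the wall frame of a small rectangular building: four walls, each 2280 mm tall and 153 mm thick, enclosing a footprint 4360 mm (x) by 5600 mm (y) outside-to-outside, with no floor or roof. The front and back walls (the −y and +y sides) span the full width; the two side walls fit between them.

B is a spool: two coaxial disc flanges of radius 167 mm and thickness 21 mm, joined by a core cylinder of radius 56 mm and height 280 mm. The lower flange rests on z = 0 and the three cylinders share a vertical axis.

The spool sits inside the house frame, centred.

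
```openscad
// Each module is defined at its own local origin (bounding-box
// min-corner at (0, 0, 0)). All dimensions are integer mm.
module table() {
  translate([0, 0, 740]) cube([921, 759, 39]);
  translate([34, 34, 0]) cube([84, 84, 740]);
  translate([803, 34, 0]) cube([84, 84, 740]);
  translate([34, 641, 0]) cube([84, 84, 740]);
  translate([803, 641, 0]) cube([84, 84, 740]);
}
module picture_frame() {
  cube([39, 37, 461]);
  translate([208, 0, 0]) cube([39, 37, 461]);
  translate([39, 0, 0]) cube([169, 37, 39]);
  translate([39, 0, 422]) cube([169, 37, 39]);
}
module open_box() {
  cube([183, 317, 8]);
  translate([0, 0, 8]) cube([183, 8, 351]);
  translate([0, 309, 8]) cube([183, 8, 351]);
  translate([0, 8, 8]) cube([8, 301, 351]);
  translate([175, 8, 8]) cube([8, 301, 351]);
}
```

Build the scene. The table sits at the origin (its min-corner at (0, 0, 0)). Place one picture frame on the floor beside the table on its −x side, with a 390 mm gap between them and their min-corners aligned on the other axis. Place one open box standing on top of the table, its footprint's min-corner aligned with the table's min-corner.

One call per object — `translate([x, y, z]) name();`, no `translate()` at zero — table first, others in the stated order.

table();
translate([-637, 0, 0]) picture_frame();
translate([0, 0, 779]) open_box();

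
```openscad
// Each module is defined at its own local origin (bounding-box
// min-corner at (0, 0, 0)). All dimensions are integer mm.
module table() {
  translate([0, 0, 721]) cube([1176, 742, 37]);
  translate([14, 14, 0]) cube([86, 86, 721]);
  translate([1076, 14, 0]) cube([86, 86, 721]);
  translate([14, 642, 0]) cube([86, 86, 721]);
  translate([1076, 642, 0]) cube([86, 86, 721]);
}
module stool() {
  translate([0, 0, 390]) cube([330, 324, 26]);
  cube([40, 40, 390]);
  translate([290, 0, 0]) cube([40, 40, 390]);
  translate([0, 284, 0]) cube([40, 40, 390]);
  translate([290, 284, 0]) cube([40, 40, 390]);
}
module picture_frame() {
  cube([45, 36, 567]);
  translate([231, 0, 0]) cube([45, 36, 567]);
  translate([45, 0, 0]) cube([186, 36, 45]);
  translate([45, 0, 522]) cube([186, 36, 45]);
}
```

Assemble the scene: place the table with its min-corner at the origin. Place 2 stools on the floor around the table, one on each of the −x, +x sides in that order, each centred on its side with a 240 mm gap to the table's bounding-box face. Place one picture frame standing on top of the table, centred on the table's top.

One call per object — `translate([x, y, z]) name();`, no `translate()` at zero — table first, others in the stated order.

table();
translate([-570, 209, 0]) stool();
translate([1416, 209, 0]) stool();
translate([450, 353, 758]) picture_frame();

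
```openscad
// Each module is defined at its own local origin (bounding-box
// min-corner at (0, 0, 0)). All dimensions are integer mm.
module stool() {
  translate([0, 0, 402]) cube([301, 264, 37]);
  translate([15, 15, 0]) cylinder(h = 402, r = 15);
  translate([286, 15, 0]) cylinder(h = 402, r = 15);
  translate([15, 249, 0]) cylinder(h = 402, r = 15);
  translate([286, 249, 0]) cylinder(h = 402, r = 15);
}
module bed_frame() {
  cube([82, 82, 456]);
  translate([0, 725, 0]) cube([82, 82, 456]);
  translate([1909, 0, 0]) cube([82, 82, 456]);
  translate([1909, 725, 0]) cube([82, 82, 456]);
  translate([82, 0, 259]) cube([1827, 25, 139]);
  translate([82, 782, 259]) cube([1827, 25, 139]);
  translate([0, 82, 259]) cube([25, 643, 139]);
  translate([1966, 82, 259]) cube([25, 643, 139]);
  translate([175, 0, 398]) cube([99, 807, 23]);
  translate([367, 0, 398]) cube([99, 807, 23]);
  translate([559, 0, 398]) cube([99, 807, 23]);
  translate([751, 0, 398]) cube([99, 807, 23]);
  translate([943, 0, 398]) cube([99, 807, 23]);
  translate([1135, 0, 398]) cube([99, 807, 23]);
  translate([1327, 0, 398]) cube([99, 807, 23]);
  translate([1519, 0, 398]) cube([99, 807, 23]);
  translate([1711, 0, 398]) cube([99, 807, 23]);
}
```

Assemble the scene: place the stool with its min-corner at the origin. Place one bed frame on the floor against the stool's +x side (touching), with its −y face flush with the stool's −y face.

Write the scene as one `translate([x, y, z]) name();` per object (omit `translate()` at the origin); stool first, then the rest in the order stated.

stool();
translate([301, 0, 0]) bed_frame();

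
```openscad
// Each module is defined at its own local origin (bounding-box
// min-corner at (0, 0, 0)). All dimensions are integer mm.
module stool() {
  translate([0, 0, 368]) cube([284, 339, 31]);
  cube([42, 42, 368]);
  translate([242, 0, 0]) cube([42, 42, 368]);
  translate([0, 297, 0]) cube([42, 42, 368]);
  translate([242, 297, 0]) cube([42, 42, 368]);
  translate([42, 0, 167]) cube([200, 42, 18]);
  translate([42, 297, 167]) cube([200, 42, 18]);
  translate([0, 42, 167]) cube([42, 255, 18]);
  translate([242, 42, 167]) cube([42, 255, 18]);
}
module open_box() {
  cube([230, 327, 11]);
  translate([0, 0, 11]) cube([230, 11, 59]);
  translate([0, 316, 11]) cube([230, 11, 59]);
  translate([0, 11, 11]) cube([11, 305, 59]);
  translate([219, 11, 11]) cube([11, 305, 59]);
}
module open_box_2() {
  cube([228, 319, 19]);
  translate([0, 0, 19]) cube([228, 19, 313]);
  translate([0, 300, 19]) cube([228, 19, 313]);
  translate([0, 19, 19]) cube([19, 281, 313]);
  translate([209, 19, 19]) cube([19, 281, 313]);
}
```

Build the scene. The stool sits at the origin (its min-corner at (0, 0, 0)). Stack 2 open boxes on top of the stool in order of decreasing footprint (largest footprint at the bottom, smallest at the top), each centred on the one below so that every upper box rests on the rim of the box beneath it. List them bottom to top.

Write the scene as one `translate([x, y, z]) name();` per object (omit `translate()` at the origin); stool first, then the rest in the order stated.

stool();
translate([27, 6, 399]) open_box();
translate([28, 10, 469]) open_box_2();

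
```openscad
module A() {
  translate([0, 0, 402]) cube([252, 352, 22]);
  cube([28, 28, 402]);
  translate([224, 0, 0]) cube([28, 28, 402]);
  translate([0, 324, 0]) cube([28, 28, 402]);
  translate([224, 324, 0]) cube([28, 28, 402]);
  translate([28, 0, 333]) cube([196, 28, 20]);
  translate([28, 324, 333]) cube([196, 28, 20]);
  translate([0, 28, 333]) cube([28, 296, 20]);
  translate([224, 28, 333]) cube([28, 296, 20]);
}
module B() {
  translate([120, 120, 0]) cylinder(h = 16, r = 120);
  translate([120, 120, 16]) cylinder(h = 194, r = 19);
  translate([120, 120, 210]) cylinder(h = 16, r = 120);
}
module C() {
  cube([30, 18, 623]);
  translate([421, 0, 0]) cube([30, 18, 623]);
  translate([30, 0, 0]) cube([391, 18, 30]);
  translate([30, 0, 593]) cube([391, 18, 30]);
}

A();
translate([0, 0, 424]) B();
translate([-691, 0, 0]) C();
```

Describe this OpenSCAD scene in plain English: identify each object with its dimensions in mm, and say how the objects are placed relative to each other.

A is a four-legged stool. The seat is 252×352 mm, 22 mm thick, top at z = 424 mm. It stands on four square legs, each 28×28 mm in cross-section, from z = 0 to the seat underside, each flush with a corner of the seat. Four stretchers, 28 mm wide and 20 mm tall, connect adjacent legs with their undersides at z = 333 mm, each running between the inner faces of the legs it joins and aligned with the legs' outer faces on the other axis.

B is a spool: two coaxial disc flanges of radius 120 mm and thickness 16 mm, joined by a core cylinder of radius 19 mm and height 194 mm. The lower flange rests on z = 0 and the three cylinders share a vertical axis.

C is a rectangular picture frame lying in the x–z plane (depth along y). The opening is 391 mm wide (x) by 563 mm tall (z), surrounded by a border 30 mm wide on all four sides. The frame is 18 mm deep and is made of two full-height vertical stiles with two horizontal rails fitted between them.

The spool is on top of the stool. The picture frame is on the floor beside the stool on its −x side.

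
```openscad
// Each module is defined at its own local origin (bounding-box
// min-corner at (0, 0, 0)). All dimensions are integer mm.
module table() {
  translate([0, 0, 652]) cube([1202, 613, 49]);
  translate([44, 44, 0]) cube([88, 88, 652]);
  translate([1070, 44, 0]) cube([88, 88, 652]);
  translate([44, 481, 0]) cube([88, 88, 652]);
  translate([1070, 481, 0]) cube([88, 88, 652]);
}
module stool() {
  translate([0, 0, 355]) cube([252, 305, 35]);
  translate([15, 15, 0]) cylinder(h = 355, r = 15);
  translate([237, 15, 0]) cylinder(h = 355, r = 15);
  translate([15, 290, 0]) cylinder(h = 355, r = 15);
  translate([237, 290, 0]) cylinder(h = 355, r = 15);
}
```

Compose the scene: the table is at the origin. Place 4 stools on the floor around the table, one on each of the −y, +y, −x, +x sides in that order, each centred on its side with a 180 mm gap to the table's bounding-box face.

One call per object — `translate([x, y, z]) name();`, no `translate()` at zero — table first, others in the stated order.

table();
translate([475, -485, 0]) stool();
translate([475, 793, 0]) stool();
translate([-432, 154, 0]) stool();
translate([1382, 154, 0]) stool();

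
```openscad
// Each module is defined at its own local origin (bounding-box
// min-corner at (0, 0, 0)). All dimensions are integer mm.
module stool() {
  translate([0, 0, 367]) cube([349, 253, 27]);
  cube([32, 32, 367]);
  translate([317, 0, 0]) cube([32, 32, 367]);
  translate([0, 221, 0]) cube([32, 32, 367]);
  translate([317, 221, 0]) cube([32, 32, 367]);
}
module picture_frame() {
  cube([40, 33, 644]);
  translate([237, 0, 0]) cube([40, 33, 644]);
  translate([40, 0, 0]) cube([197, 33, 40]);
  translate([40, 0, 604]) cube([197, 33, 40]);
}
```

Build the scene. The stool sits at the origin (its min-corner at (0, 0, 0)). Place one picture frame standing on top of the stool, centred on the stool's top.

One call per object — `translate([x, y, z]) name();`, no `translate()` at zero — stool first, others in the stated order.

stool();
translate([36, 110, 394]) picture_frame();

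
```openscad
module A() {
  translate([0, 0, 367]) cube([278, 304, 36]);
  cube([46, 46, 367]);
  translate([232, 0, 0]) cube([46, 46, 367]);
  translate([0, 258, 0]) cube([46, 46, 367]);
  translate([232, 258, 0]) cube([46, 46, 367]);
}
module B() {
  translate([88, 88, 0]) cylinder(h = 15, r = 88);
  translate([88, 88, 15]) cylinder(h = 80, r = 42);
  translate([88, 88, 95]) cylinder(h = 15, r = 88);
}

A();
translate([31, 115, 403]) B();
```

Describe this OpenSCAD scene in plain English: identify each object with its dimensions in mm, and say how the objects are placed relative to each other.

A is a simple wooden stool: a rectangular seat 278 mm (x) by 304 mm (y), 36 mm thick, top face at z = 403 mm, on four square legs, each 46×46 mm in cross-section. The legs rest on z = 0, each flush with a corner of the seat.

B is a spool: two coaxial disc flanges of radius 88 mm and thickness 15 mm, joined by a core cylinder of radius 42 mm and height 80 mm. The lower flange rests on z = 0 and the three cylinders share a vertical axis.

The spool is on top of the stool.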